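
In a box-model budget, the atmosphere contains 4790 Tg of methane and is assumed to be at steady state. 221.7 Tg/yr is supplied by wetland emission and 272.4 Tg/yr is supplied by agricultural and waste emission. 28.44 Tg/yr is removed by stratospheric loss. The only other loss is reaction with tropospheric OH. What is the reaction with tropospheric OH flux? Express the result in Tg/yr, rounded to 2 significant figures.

At steady state ΣF_in = ΣF_out.
ΣF_in = 221.7 + 272.4 = 494.10 Tg/yr.
Reaction with tropospheric OH flux = ΣF_in − (28.44) = 494.10 − 28.44 = 465.7 Tg/yr.

470 Tg/yr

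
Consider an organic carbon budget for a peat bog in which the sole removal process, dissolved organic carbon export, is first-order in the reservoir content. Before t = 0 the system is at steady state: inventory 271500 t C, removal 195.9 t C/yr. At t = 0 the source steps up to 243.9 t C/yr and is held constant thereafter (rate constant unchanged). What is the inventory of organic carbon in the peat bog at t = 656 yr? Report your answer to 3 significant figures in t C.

297000 t C

The sink rate constant is k = F₀/M₀ = 195.9/271500 = 0.0007215 yr⁻¹.
Solving dM/dt = F₁ − kM with M(0) = M₀ gives M(t) = F₁/k + (M₀ − F₁/k)·e^(−kt).
F₁/k = 243.9/0.0007215 = 338020 t C; kt = 0.0007215 × 656 = 0.4733, e^(−kt) = 0.6229.
M(656) = 338020 + (271500 − 338020) × 0.6229 = 338020 − 41440 = 296580 t C.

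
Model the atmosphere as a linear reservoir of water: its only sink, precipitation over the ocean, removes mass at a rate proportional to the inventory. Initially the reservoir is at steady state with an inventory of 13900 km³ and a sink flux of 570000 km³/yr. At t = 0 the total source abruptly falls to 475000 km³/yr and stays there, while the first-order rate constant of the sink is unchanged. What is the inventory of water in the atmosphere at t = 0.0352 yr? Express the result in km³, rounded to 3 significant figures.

Residence time τ = M₀/F₀ = 0.02439 yr. The eventual steady state is M_∞ = M₀·(F₁/F₀) = 13900 × 475000/570000 = 11583 km³.
The anomaly ΔM(t) = M(t) − M_∞ decays as ΔM₀·e^(−t/τ) with ΔM₀ = 13900 − 11583 = 2317 km³.
At t = 0.0352 yr, e^(−t/τ) = e^(−1.443) = 0.2361, so ΔM = 547.0 km³ and M = 11583 + 547.0 = 12130 km³.

12100 km³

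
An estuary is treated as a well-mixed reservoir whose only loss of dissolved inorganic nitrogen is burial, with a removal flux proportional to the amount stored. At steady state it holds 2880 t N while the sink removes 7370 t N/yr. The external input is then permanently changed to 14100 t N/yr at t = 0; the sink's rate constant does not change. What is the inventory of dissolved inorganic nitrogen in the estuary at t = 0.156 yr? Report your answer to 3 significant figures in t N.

The sink rate constant is k = F₀/M₀ = 7370/2880 = 2.559 yr⁻¹.
Solving dM/dt = F₁ − kM with M(0) = M₀ gives M(t) = F₁/k + (M₀ − F₁/k)·e^(−kt).
F₁/k = 14100/2.559 = 5509.9 t N; kt = 2.559 × 0.156 = 0.3992, e^(−kt) = 0.6709.
M(0.156) = 5509.9 + (2880 − 5509.9) × 0.6709 = 5509.9 − 1764 = 3745.6 t N.

3750 t N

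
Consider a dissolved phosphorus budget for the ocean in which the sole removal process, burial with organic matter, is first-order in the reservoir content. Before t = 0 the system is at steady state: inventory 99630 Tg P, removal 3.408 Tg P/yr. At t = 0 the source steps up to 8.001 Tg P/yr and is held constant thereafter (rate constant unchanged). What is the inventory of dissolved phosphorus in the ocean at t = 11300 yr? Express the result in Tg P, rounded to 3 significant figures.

Residence time τ = M₀/F₀ = 29230 yr. The eventual steady state is M_∞ = M₀·(F₁/F₀) = 99630 × 8.001/3.408 = 233900 Tg P.
The anomaly ΔM(t) = M(t) − M_∞ decays as ΔM₀·e^(−t/τ) with ΔM₀ = 99630 − 233900 = −134300 Tg P.
At t = 11300 yr, e^(−t/τ) = e^(−0.3865) = 0.6794, so ΔM = −91230 Tg P and M = 233900 − 91230 = 142680 Tg P.

143000 Tg P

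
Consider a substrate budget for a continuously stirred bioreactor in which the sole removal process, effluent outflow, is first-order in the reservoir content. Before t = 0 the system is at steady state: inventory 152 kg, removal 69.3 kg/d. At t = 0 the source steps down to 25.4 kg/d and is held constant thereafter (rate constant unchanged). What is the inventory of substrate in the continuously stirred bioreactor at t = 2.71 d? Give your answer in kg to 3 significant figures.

The sink rate constant is k = F₀/M₀ = 69.3/152 = 0.4559 d⁻¹.
Solving dM/dt = F₁ − kM with M(0) = M₀ gives M(t) = F₁/k + (M₀ − F₁/k)·e^(−kt).
F₁/k = 25.4/0.4559 = 55.711 kg; kt = 0.4559 × 2.71 = 1.236, e^(−kt) = 0.2907.
M(2.71) = 55.711 + (152 − 55.711) × 0.2907 = 55.711 + 27.99 = 83.700 kg.

83.7 kg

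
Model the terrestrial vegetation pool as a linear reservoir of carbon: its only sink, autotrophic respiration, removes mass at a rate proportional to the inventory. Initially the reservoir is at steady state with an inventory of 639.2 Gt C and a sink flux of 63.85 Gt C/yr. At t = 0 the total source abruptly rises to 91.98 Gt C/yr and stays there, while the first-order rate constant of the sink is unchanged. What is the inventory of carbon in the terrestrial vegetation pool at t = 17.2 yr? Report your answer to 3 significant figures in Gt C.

870 Gt C

τ = M₀/F₀ = 639.2/63.85 = 10.01 yr; rate constant k = 1/τ.
New steady state M_∞ = F₁/k = F₁·τ = 91.98 × 10.01 = 920.81 Gt C.
M(t) = M_∞ + (M₀ − M_∞)·e^(−t/τ); t/τ = 17.2/10.01 = 1.718, so e^(−t/τ) = 0.1794.
M(t) = 920.81 − 281.6 × 0.1794 = 870.29 Gt C.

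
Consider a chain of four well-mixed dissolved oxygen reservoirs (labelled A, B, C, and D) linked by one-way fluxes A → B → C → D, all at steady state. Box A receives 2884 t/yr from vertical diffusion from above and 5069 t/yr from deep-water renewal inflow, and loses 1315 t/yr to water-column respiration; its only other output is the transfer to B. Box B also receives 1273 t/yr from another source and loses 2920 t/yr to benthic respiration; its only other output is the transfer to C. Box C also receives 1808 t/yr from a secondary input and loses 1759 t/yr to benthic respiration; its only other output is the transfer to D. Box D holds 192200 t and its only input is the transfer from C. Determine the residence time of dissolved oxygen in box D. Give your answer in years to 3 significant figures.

38.1 yr

Box A: F(A→B) = (2884 + 5069) − 1315 = 6638.0 t/yr.
Box B: F(B→C) = (6638.0 + 1273) − 2920 = 4991.0 t/yr.
Box C: F(C→D) = (4991.0 + 1808) − 1759 = 5040.0 t/yr.
Box D throughput = its input = 5040.0 t/yr; τ = 192200 / 5040.0 = 38.13 yr.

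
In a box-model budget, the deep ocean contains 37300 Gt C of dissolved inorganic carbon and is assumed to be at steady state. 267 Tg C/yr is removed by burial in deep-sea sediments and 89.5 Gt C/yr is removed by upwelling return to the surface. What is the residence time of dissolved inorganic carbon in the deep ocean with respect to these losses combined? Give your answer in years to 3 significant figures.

Convert the burial in deep-sea sediments flux: 267 Tg C/yr = 0.2670 Gt C/yr.
Total removal = 0.2670 + 89.50 = 89.767 Gt C/yr.
τ = M / ΣF_out = 37300 / 89.767 = 415.5 yr.

416 yr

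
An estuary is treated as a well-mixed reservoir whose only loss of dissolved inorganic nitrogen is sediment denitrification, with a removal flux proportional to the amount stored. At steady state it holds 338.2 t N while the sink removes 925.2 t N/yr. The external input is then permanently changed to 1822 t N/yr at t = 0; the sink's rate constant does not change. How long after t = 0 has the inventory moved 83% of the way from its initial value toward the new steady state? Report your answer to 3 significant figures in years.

τ = M₀/F₀ = 338.2/925.2 = 0.3655 yr.
The remaining gap fraction is e^(−t/τ); 83% covered ⇒ e^(−t/τ) = 0.170.
t = −τ ln(0.170) = 0.3655 × 1.772 = 0.6477 yr.

0.648 yr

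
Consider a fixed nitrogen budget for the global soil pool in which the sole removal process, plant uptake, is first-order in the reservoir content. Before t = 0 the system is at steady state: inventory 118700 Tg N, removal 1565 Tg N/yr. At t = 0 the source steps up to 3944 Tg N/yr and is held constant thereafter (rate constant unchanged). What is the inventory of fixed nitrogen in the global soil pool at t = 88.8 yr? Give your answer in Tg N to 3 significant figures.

The sink rate constant is k = F₀/M₀ = 1565/118700 = 0.01318 yr⁻¹.
Solving dM/dt = F₁ − kM with M(0) = M₀ gives M(t) = F₁/k + (M₀ − F₁/k)·e^(−kt).
F₁/k = 3944/0.01318 = 299140 Tg N; kt = 0.01318 × 88.8 = 1.171, e^(−kt) = 0.3101.
M(88.8) = 299140 + (118700 − 299140) × 0.3101 = 299140 − 55960 = 243180 Tg N.

243000 Tg N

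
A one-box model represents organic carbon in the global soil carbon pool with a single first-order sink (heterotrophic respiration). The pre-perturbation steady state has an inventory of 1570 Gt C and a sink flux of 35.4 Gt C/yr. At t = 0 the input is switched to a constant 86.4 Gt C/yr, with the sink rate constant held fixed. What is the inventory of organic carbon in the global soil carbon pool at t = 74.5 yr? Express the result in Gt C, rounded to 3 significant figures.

τ = M₀/F₀ = 1570/35.4 = 44.35 yr; rate constant k = 1/τ.
New steady state M_∞ = F₁/k = F₁·τ = 86.4 × 44.35 = 3831.9 Gt C.
M(t) = M_∞ + (M₀ − M_∞)·e^(−t/τ); t/τ = 74.5/44.35 = 1.680, so e^(−t/τ) = 0.1864.
M(t) = 3831.9 − 2262 × 0.1864 = 3410.2 Gt C.

3410 Gt C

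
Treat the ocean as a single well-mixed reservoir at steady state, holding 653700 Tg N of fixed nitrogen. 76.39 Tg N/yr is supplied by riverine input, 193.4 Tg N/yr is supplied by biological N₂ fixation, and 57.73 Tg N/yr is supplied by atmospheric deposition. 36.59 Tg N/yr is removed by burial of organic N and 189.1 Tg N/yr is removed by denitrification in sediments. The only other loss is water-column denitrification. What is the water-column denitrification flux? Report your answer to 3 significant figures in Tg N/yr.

At steady state ΣF_in = ΣF_out.
ΣF_in = 76.39 + 193.4 + 57.73 = 327.52 Tg N/yr.
Water-column denitrification flux = ΣF_in − (36.59 + 189.1) = 327.52 − 225.7 = 101.8 Tg N/yr.

102 Tg N/yr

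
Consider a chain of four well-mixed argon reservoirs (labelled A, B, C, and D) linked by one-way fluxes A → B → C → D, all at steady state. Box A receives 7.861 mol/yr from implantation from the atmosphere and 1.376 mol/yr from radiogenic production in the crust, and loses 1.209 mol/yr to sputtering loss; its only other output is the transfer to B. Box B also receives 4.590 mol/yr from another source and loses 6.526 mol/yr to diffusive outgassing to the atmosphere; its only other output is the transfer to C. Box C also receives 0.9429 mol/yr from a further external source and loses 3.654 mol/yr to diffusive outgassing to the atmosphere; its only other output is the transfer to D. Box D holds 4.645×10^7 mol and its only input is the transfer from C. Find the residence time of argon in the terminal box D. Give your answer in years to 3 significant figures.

1.37×10^7 yr

Box A: F(A→B) = (7.861 + 1.376) − 1.209 = 8.0280 mol/yr.
Box B: F(B→C) = (8.0280 + 4.590) − 6.526 = 6.0920 mol/yr.
Box C: F(C→D) = (6.0920 + 0.9429) − 3.654 = 3.3809 mol/yr.
Box D throughput = its input = 3.3809 mol/yr; τ = 4.645×10^7 / 3.3809 = 1.374×10^7 yr.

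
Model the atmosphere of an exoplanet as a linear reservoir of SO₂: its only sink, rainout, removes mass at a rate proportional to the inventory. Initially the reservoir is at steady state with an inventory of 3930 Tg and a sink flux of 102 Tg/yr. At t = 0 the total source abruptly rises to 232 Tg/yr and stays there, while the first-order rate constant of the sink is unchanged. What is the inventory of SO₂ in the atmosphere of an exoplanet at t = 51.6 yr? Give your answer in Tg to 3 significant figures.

Residence time τ = M₀/F₀ = 38.53 yr. The eventual steady state is M_∞ = M₀·(F₁/F₀) = 3930 × 232/102 = 8938.8 Tg.
The anomaly ΔM(t) = M(t) − M_∞ decays as ΔM₀·e^(−t/τ) with ΔM₀ = 3930 − 8938.8 = −5009 Tg.
At t = 51.6 yr, e^(−t/τ) = e^(−1.339) = 0.2620, so ΔM = −1313 Tg and M = 8938.8 − 1313 = 7626.3 Tg.

7630 Tg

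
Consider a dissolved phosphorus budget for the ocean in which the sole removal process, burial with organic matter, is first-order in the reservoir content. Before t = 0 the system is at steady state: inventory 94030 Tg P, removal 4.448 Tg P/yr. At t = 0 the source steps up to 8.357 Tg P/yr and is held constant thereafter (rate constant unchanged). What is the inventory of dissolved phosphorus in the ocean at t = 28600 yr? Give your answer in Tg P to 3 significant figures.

155000 Tg P

Residence time τ = M₀/F₀ = 21140 yr. The eventual steady state is M_∞ = M₀·(F₁/F₀) = 94030 × 8.357/4.448 = 176670 Tg P.
The anomaly ΔM(t) = M(t) − M_∞ decays as ΔM₀·e^(−t/τ) with ΔM₀ = 94030 − 176670 = −82640 Tg P.
At t = 28600 yr, e^(−t/τ) = e^(−1.353) = 0.2585, so ΔM = −21360 Tg P and M = 176670 − 21360 = 155310 Tg P.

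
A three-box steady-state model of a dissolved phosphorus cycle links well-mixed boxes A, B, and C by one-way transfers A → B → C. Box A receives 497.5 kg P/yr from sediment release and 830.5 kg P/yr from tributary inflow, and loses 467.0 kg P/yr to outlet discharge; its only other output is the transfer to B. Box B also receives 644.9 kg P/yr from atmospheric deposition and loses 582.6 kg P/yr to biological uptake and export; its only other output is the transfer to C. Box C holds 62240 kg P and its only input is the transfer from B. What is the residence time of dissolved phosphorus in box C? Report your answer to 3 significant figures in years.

67.4 yr

Box A: F(A→B) = (497.5 + 830.5) − 467.0 = 861.00 kg P/yr.
Box B: F(B→C) = (861.00 + 644.9) − 582.6 = 923.30 kg P/yr.
Box C throughput = its input = 923.30 kg P/yr; τ = 62240 / 923.30 = 67.41 yr.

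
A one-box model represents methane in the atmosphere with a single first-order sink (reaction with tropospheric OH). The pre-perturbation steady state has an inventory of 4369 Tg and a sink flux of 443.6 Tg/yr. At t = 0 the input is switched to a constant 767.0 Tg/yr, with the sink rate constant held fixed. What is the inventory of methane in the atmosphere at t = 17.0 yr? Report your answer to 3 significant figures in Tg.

The sink rate constant is k = F₀/M₀ = 443.6/4369 = 0.1015 yr⁻¹.
Solving dM/dt = F₁ − kM with M(0) = M₀ gives M(t) = F₁/k + (M₀ − F₁/k)·e^(−kt).
F₁/k = 767.0/0.1015 = 7554.2 Tg; kt = 0.1015 × 17.0 = 1.726, e^(−kt) = 0.1780.
M(17.0) = 7554.2 + (4369 − 7554.2) × 0.1780 = 7554.2 − 566.9 = 6987.3 Tg.

6990 Tg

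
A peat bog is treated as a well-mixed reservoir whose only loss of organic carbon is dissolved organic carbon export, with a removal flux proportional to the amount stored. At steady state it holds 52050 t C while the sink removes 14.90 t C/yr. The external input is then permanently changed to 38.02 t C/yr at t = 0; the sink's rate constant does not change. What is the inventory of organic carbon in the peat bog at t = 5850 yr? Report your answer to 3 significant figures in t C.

The sink rate constant is k = F₀/M₀ = 14.90/52050 = 0.0002863 yr⁻¹.
Solving dM/dt = F₁ − kM with M(0) = M₀ gives M(t) = F₁/k + (M₀ − F₁/k)·e^(−kt).
F₁/k = 38.02/0.0002863 = 132810 t C; kt = 0.0002863 × 5850 = 1.675, e^(−kt) = 0.1874.
M(5850) = 132810 + (52050 − 132810) × 0.1874 = 132810 − 15130 = 117680 t C.

118000 t C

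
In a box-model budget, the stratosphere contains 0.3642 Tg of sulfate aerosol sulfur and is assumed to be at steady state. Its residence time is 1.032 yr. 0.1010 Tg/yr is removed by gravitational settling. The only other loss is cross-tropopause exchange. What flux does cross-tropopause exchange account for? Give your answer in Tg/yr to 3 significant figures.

Total removal F = M/τ = 0.3642 / 1.032 = 0.3529 Tg/yr.
Cross-tropopause exchange = F − (0.1010) = 0.3529 − 0.1010 = 0.2519 Tg/yr.

0.252 Tg/yr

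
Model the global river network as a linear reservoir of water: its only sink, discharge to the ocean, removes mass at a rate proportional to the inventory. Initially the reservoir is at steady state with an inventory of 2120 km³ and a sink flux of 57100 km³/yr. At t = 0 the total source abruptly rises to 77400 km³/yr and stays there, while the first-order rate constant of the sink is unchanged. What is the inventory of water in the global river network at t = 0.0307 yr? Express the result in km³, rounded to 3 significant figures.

The sink rate constant is k = F₀/M₀ = 57100/2120 = 26.93 yr⁻¹.
Solving dM/dt = F₁ − kM with M(0) = M₀ gives M(t) = F₁/k + (M₀ − F₁/k)·e^(−kt).
F₁/k = 77400/26.93 = 2873.7 km³; kt = 26.93 × 0.0307 = 0.8269, e^(−kt) = 0.4374.
M(0.0307) = 2873.7 + (2120 − 2873.7) × 0.4374 = 2873.7 − 329.7 = 2544.0 km³.

2540 km³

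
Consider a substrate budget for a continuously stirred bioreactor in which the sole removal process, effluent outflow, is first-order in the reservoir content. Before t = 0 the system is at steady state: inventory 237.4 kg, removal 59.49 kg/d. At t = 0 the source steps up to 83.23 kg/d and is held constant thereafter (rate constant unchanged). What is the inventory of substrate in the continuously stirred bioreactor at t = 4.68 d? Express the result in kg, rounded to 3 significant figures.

τ = M₀/F₀ = 237.4/59.49 = 3.991 d; rate constant k = 1/τ.
New steady state M_∞ = F₁/k = F₁·τ = 83.23 × 3.991 = 332.14 kg.
M(t) = M_∞ + (M₀ − M_∞)·e^(−t/τ); t/τ = 4.68/3.991 = 1.173, so e^(−t/τ) = 0.3095.
M(t) = 332.14 − 94.74 × 0.3095 = 302.81 kg.

303 kg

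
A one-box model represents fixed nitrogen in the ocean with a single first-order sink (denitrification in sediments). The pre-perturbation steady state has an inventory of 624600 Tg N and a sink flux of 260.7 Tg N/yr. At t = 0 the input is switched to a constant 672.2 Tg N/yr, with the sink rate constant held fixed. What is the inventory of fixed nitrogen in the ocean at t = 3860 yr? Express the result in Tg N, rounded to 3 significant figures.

1.41×10^6 Tg N

τ = M₀/F₀ = 624600/260.7 = 2396 yr; rate constant k = 1/τ.
New steady state M_∞ = F₁/k = F₁·τ = 672.2 × 2396 = 1.6105×10^6 Tg N.
M(t) = M_∞ + (M₀ − M_∞)·e^(−t/τ); t/τ = 3860/2396 = 1.611, so e^(−t/τ) = 0.1997.
M(t) = 1.6105×10^6 − 985900 × 0.1997 = 1.4136×10^6 Tg N.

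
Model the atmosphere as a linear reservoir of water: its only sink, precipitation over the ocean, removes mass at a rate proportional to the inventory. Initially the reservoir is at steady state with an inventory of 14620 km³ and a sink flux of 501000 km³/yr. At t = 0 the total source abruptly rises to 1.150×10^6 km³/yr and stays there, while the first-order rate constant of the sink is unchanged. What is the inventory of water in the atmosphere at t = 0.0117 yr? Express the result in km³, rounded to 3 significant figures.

τ = M₀/F₀ = 14620/501000 = 0.02918 yr; rate constant k = 1/τ.
New steady state M_∞ = F₁/k = F₁·τ = 1.150×10^6 × 0.02918 = 33559 km³.
M(t) = M_∞ + (M₀ − M_∞)·e^(−t/τ); t/τ = 0.0117/0.02918 = 0.4009, so e^(−t/τ) = 0.6697.
M(t) = 33559 − 18940 × 0.6697 = 20876 km³.

20900 km³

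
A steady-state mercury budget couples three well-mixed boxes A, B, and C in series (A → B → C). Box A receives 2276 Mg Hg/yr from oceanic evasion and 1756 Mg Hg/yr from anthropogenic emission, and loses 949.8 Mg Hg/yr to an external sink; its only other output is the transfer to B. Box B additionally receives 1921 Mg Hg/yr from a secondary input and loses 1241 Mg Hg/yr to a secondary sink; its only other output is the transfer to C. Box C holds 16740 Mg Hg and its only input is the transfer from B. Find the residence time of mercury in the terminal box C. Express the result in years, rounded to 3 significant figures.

4.45 yr

Box A: F(A→B) = (2276 + 1756) − 949.8 = 3082.2 Mg Hg/yr.
Box B: F(B→C) = (3082.2 + 1921) − 1241 = 3762.2 Mg Hg/yr.
Box C throughput = its input = 3762.2 Mg Hg/yr; τ = 16740 / 3762.2 = 4.450 yr.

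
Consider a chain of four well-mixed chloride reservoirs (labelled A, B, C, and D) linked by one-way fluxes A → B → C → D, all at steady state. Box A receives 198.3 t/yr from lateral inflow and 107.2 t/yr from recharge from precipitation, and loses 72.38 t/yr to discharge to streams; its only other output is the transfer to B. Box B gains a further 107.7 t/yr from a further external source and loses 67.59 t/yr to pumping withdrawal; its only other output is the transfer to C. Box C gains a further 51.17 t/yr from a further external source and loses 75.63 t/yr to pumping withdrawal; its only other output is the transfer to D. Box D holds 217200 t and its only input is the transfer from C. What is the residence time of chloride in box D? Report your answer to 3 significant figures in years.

873 yr

Box A: F(A→B) = (198.3 + 107.2) − 72.38 = 233.12 t/yr.
Box B: F(B→C) = (233.12 + 107.7) − 67.59 = 273.23 t/yr.
Box C: F(C→D) = (273.23 + 51.17) − 75.63 = 248.77 t/yr.
Box D throughput = its input = 248.77 t/yr; τ = 217200 / 248.77 = 873.1 yr.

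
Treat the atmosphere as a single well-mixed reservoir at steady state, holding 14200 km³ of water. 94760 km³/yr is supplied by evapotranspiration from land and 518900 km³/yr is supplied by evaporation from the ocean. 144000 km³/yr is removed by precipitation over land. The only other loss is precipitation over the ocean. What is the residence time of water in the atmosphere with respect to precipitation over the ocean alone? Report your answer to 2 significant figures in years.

0.030 yr

At steady state ΣF_in = ΣF_out.
ΣF_in = 94760 + 518900 = 613660 km³/yr.
Precipitation over the ocean flux = ΣF_in − (144000) = 613660 − 144000 = 469700 km³/yr.
τ = M / F = 14200 / 469700 = 0.03023 yr.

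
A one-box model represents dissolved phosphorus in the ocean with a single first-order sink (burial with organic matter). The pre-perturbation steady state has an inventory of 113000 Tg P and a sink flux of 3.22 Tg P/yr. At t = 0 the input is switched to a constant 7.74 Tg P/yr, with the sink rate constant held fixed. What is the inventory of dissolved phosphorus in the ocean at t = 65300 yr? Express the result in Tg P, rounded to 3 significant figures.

Residence time τ = M₀/F₀ = 35090 yr. The eventual steady state is M_∞ = M₀·(F₁/F₀) = 113000 × 7.74/3.22 = 271620 Tg P.
The anomaly ΔM(t) = M(t) − M_∞ decays as ΔM₀·e^(−t/τ) with ΔM₀ = 113000 − 271620 = −158600 Tg P.
At t = 65300 yr, e^(−t/τ) = e^(−1.861) = 0.1556, so ΔM = −24670 Tg P and M = 271620 − 24670 = 246950 Tg P.

247000 Tg P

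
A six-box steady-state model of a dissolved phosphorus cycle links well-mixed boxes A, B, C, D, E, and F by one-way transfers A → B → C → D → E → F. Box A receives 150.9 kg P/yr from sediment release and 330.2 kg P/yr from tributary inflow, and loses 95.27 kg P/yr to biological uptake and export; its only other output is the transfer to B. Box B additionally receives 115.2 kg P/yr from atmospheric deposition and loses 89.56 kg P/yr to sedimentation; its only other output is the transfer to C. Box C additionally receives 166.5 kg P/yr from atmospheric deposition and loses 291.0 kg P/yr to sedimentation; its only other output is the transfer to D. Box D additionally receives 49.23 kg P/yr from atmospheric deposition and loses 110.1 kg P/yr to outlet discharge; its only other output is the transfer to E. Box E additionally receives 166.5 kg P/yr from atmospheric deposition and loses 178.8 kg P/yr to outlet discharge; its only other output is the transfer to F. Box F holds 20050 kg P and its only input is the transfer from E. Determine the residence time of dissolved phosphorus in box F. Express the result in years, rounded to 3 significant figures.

93.8 yr

Box A: F(A→B) = (150.9 + 330.2) − 95.27 = 385.83 kg P/yr.
Box B: F(B→C) = (385.83 + 115.2) − 89.56 = 411.47 kg P/yr.
Box C: F(C→D) = (411.47 + 166.5) − 291.0 = 286.97 kg P/yr.
Box D: F(D→E) = (286.97 + 49.23) − 110.1 = 226.10 kg P/yr.
Box E: F(E→F) = (226.10 + 166.5) − 178.8 = 213.80 kg P/yr.
Box F throughput = its input = 213.80 kg P/yr; τ = 20050 / 213.80 = 93.78 yr.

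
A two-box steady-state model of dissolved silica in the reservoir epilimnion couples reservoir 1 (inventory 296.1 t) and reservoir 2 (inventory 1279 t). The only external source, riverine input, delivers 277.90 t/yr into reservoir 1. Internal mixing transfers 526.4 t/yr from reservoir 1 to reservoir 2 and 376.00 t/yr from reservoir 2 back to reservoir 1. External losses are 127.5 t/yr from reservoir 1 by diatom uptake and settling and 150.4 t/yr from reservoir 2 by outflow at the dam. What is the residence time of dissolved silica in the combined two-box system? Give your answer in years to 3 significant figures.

5.67 yr

Residence time in the combined system uses the total inventory and the total *external* removal — internal exchanges between the two boxes cancel.
M_total = 296.1 + 1279 = 1575.1 t.
ΣF_external_out = 127.5 + 150.4 = 277.90 t/yr.
τ = M_total / ΣF_ext = 1575.1 / 277.90 = 5.668 yr.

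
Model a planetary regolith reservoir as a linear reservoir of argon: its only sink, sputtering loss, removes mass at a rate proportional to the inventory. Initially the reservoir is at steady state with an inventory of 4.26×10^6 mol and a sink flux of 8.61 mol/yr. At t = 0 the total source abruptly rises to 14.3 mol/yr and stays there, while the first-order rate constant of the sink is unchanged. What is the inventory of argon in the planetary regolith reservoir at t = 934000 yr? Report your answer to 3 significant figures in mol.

τ = M₀/F₀ = 4.26×10^6/8.61 = 494800 yr; rate constant k = 1/τ.
New steady state M_∞ = F₁/k = F₁·τ = 14.3 × 494800 = 7.0753×10^6 mol.
M(t) = M_∞ + (M₀ − M_∞)·e^(−t/τ); t/τ = 934000/494800 = 1.888, so e^(−t/τ) = 0.1514.
M(t) = 7.0753×10^6 − 2.815×10^6 × 0.1514 = 6.6490×10^6 mol.

6.65×10^6 mol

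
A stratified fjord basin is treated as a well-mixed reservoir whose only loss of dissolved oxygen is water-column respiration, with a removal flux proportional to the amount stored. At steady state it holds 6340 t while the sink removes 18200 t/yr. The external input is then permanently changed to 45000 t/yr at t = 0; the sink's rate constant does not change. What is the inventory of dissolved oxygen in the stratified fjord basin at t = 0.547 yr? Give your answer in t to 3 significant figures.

13700 t

Residence time τ = M₀/F₀ = 0.3484 yr. The eventual steady state is M_∞ = M₀·(F₁/F₀) = 6340 × 45000/18200 = 15676 t.
The anomaly ΔM(t) = M(t) − M_∞ decays as ΔM₀·e^(−t/τ) with ΔM₀ = 6340 − 15676 = −9336 t.
At t = 0.547 yr, e^(−t/τ) = e^(−1.570) = 0.2080, so ΔM = −1942 t and M = 15676 − 1942 = 13734 t.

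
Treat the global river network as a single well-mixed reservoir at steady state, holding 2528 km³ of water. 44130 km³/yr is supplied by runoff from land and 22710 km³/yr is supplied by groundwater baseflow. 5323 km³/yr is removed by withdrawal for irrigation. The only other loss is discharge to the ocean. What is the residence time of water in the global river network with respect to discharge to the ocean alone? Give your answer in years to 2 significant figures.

0.041 yr

At steady state ΣF_in = ΣF_out.
ΣF_in = 44130 + 22710 = 66840 km³/yr.
Discharge to the ocean flux = ΣF_in − (5323) = 66840 − 5323 = 61520 km³/yr.
τ = M / F = 2528 / 61520 = 0.04109 yr.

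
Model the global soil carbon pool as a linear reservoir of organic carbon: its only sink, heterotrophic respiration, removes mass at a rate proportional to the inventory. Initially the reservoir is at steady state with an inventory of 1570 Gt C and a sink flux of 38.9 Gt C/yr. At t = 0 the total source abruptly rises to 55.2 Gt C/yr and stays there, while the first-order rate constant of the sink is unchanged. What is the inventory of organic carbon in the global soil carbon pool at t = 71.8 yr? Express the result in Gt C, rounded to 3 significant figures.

2120 Gt C

τ = M₀/F₀ = 1570/38.9 = 40.36 yr; rate constant k = 1/τ.
New steady state M_∞ = F₁/k = F₁·τ = 55.2 × 40.36 = 2227.9 Gt C.
M(t) = M_∞ + (M₀ − M_∞)·e^(−t/τ); t/τ = 71.8/40.36 = 1.779, so e^(−t/τ) = 0.1688.
M(t) = 2227.9 − 657.9 × 0.1688 = 2116.8 Gt C.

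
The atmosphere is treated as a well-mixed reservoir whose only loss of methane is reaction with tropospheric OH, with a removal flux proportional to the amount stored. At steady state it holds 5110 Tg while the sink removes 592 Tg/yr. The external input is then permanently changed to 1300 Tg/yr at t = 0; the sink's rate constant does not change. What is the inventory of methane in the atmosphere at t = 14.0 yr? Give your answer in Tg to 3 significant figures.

The sink rate constant is k = F₀/M₀ = 592/5110 = 0.1159 yr⁻¹.
Solving dM/dt = F₁ − kM with M(0) = M₀ gives M(t) = F₁/k + (M₀ − F₁/k)·e^(−kt).
F₁/k = 1300/0.1159 = 11221 Tg; kt = 0.1159 × 14.0 = 1.622, e^(−kt) = 0.1975.
M(14.0) = 11221 + (5110 − 11221) × 0.1975 = 11221 − 1207 = 10014 Tg.

10000 Tg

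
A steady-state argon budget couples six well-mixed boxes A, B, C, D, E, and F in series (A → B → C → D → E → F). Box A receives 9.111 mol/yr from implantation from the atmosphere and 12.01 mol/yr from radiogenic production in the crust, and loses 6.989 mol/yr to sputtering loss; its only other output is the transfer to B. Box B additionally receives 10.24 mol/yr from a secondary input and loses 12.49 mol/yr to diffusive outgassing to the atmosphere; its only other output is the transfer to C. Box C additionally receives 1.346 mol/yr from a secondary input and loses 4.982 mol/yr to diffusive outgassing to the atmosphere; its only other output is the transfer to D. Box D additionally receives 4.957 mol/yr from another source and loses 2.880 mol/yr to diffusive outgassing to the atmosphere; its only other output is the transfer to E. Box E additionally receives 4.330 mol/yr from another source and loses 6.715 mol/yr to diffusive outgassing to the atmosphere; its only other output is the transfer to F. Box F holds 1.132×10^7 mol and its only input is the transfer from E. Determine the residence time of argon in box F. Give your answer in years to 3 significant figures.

1.43×10^6 yr

Box A: F(A→B) = (9.111 + 12.01) − 6.989 = 14.132 mol/yr.
Box B: F(B→C) = (14.132 + 10.24) − 12.49 = 11.882 mol/yr.
Box C: F(C→D) = (11.882 + 1.346) − 4.982 = 8.2460 mol/yr.
Box D: F(D→E) = (8.2460 + 4.957) − 2.880 = 10.323 mol/yr.
Box E: F(E→F) = (10.323 + 4.330) − 6.715 = 7.9380 mol/yr.
Box F throughput = its input = 7.9380 mol/yr; τ = 1.132×10^7 / 7.9380 = 1.426×10^6 yr.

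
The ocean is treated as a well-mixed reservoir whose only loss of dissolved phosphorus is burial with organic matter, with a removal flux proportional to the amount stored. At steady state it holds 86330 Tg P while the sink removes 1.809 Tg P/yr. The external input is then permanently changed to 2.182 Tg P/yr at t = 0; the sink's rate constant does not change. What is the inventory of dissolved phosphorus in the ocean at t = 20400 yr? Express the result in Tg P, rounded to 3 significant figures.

The sink rate constant is k = F₀/M₀ = 1.809/86330 = 2.095×10^-5 yr⁻¹.
Solving dM/dt = F₁ − kM with M(0) = M₀ gives M(t) = F₁/k + (M₀ − F₁/k)·e^(−kt).
F₁/k = 2.182/2.095×10^-5 = 104130 Tg P; kt = 2.095×10^-5 × 20400 = 0.4275, e^(−kt) = 0.6522.
M(20400) = 104130 + (86330 − 104130) × 0.6522 = 104130 − 11610 = 92522 Tg P.

92500 Tg P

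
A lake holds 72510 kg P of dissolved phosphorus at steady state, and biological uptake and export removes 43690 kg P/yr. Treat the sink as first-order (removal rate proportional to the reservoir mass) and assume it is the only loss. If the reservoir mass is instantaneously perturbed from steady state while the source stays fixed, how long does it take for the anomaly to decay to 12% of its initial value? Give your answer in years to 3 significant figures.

For a linear reservoir the anomaly decays as exp(−t/τ) with τ = M/F = 72510/43690 = 1.660 yr.
exp(−t/τ) = 0.12 ⇒ t = −τ ln(0.12) = 1.660 × 2.120 = 3.519 yr.

3.52 yr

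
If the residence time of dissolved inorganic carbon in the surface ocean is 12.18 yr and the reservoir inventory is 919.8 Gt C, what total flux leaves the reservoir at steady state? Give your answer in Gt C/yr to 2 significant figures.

76 Gt C/yr

F = M / τ = 919.8 / 12.18 = 75.52 Gt C/yr.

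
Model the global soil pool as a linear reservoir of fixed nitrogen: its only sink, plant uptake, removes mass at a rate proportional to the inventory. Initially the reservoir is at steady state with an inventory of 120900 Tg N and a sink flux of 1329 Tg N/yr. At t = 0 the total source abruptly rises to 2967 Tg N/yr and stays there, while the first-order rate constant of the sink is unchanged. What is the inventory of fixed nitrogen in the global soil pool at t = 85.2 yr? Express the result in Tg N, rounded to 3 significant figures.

212000 Tg N

The sink rate constant is k = F₀/M₀ = 1329/120900 = 0.01099 yr⁻¹.
Solving dM/dt = F₁ − kM with M(0) = M₀ gives M(t) = F₁/k + (M₀ − F₁/k)·e^(−kt).
F₁/k = 2967/0.01099 = 269910 Tg N; kt = 0.01099 × 85.2 = 0.9366, e^(−kt) = 0.3920.
M(85.2) = 269910 + (120900 − 269910) × 0.3920 = 269910 − 58410 = 211500 Tg N.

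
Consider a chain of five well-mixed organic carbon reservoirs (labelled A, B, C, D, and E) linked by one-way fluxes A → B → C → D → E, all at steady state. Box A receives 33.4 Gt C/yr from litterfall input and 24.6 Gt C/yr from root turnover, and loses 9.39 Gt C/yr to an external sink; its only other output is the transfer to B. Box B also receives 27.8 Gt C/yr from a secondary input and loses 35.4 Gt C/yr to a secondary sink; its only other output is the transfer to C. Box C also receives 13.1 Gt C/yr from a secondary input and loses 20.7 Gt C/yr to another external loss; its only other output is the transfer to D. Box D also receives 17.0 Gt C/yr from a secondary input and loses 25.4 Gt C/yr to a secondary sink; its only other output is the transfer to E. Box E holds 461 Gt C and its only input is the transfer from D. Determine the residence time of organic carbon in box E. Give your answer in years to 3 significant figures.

18.4 yr

Box A: F(A→B) = (33.4 + 24.6) − 9.39 = 48.610 Gt C/yr.
Box B: F(B→C) = (48.610 + 27.8) − 35.4 = 41.010 Gt C/yr.
Box C: F(C→D) = (41.010 + 13.1) − 20.7 = 33.410 Gt C/yr.
Box D: F(D→E) = (33.410 + 17.0) − 25.4 = 25.010 Gt C/yr.
Box E throughput = its input = 25.010 Gt C/yr; τ = 461 / 25.010 = 18.43 yr.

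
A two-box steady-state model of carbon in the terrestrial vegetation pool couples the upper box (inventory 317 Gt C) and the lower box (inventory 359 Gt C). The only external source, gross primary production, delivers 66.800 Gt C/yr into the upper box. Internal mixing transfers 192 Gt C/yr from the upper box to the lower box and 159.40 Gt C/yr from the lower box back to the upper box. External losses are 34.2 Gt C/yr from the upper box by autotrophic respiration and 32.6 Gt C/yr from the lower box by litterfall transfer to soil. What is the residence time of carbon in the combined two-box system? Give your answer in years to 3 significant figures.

10.1 yr

Residence time in the combined system uses the total inventory and the total *external* removal — internal exchanges between the two boxes cancel.
M_total = 317 + 359 = 676.00 Gt C.
ΣF_external_out = 34.2 + 32.6 = 66.800 Gt C/yr.
τ = M_total / ΣF_ext = 676.00 / 66.800 = 10.12 yr.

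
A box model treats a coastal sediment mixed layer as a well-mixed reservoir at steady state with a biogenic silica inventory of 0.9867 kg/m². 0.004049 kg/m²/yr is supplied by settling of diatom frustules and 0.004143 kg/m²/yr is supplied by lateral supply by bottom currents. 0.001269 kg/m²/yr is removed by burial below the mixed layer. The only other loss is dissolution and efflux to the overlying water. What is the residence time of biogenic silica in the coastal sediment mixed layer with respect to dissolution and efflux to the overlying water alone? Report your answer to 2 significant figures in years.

140 yr

At steady state ΣF_in = ΣF_out.
ΣF_in = 0.004049 + 0.004143 = 0.0081920 kg/m²/yr.
Dissolution and efflux to the overlying water flux = ΣF_in − (0.001269) = 0.0081920 − 0.001269 = 0.006923 kg/m²/yr.
τ = M / F = 0.9867 / 0.006923 = 142.5 yr.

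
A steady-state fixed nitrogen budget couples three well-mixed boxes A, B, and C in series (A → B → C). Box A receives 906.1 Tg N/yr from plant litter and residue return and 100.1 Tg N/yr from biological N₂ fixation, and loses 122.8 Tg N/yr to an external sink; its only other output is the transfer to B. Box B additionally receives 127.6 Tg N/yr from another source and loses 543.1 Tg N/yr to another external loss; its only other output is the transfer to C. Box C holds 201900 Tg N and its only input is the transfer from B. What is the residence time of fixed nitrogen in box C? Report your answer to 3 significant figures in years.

432 yr

Box A: F(A→B) = (906.1 + 100.1) − 122.8 = 883.40 Tg N/yr.
Box B: F(B→C) = (883.40 + 127.6) − 543.1 = 467.90 Tg N/yr.
Box C throughput = its input = 467.90 Tg N/yr; τ = 201900 / 467.90 = 431.5 yr.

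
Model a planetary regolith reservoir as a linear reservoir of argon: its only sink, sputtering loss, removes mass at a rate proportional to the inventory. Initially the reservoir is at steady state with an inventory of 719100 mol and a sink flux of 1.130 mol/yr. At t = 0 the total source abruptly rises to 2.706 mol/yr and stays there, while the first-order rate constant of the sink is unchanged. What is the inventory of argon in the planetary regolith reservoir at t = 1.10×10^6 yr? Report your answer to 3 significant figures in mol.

Residence time τ = M₀/F₀ = 636400 yr. The eventual steady state is M_∞ = M₀·(F₁/F₀) = 719100 × 2.706/1.130 = 1.7220×10^6 mol.
The anomaly ΔM(t) = M(t) − M_∞ decays as ΔM₀·e^(−t/τ) with ΔM₀ = 719100 − 1.7220×10^6 = −1.003×10^6 mol.
At t = 1.10×10^6 yr, e^(−t/τ) = e^(−1.729) = 0.1775, so ΔM = −178100 mol and M = 1.7220×10^6 − 178100 = 1.5440×10^6 mol.

1.54×10^6 mol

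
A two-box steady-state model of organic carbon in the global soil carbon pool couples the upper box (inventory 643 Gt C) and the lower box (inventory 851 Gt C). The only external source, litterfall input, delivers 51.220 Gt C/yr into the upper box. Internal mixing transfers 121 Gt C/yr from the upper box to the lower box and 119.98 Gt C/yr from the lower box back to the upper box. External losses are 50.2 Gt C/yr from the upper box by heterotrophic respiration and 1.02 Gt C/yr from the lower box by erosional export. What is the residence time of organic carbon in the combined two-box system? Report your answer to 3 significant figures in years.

29.2 yr

Treat the two boxes together as one reservoir: the mixing fluxes between them are internal recycling, so τ = ΣM / Σ(external losses).
M_total = 643 + 851 = 1494.0 Gt C.
ΣF_external_out = 50.2 + 1.02 = 51.220 Gt C/yr.
τ = M_total / ΣF_ext = 1494.0 / 51.220 = 29.17 yr.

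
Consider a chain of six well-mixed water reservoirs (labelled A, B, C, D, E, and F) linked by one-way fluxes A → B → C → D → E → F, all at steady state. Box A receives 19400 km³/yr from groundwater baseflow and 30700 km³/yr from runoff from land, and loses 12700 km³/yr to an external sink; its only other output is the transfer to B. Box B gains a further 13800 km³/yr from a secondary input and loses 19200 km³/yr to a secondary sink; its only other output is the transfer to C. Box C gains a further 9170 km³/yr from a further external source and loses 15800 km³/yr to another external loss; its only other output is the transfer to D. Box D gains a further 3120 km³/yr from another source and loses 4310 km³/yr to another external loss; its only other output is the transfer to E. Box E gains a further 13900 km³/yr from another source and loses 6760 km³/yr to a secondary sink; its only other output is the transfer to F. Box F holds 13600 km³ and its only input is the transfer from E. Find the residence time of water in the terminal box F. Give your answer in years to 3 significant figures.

Box A: F(A→B) = (19400 + 30700) − 12700 = 37400 km³/yr.
Box B: F(B→C) = (37400 + 13800) − 19200 = 32000 km³/yr.
Box C: F(C→D) = (32000 + 9170) − 15800 = 25370 km³/yr.
Box D: F(D→E) = (25370 + 3120) − 4310 = 24180 km³/yr.
Box E: F(E→F) = (24180 + 13900) − 6760 = 31320 km³/yr.
Box F throughput = its input = 31320 km³/yr; τ = 13600 / 31320 = 0.4342 yr.

0.434 yr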